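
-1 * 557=-557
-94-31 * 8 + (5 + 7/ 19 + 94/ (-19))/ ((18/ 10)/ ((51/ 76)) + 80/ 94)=-22923452/ 67051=-341.88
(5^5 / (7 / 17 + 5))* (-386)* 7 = -71771875 / 46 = -1560258.15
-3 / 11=-0.27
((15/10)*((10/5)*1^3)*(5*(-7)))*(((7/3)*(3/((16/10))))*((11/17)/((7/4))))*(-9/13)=51975/442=117.59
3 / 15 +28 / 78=109 / 195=0.56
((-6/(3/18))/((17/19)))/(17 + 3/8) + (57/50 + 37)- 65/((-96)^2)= 19500169853/544435200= 35.82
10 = 10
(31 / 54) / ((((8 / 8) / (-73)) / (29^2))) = -1903183 / 54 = -35244.13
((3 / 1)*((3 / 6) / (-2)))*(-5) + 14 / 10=5.15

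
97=97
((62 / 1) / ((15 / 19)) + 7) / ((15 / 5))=1283 / 45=28.51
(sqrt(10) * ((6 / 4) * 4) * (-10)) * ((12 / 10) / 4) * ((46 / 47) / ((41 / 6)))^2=-1371168 * sqrt(10) / 3713329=-1.17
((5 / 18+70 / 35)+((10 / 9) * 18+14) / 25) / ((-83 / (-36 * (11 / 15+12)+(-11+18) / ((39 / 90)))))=2614289 / 134875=19.38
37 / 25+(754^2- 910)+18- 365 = 14181512 / 25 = 567260.48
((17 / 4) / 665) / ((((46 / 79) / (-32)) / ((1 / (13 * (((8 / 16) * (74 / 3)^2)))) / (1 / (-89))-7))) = 671389874 / 272205115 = 2.47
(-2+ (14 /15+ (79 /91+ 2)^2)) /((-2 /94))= -41797993 /124215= -336.50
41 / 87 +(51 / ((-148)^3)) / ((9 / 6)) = 0.47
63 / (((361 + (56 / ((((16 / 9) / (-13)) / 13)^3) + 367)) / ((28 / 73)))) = -129024 / 256864407449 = -0.00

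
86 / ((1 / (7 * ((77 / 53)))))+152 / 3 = 147118 / 159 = 925.27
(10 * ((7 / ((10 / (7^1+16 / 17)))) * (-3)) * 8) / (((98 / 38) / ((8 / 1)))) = -492480 / 119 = -4138.49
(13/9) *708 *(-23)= -70564/3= -23521.33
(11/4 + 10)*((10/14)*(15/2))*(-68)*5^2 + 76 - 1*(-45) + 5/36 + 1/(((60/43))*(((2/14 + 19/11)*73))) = -512122243783/4415040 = -115994.93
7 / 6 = 1.17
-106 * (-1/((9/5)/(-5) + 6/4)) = 5300/57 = 92.98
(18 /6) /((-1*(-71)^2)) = -3 /5041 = -0.00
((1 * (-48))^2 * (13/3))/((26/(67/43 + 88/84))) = 301184/301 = 1000.61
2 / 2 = 1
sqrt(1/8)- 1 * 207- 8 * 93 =-951 + sqrt(2)/4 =-950.65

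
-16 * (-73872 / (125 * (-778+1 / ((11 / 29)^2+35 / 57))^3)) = -56684948501161230336 / 2808699494292710805284875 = -0.00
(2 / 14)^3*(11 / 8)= 11 / 2744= 0.00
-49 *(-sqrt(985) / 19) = 49 *sqrt(985) / 19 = 80.94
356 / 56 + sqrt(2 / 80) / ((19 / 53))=53 * sqrt(10) / 380 + 89 / 14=6.80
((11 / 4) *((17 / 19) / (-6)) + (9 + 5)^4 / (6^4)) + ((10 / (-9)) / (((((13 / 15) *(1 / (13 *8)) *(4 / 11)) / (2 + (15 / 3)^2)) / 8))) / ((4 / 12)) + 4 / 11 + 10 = -32173280699 / 135432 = -237560.40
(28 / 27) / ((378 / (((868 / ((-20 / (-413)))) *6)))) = 358484 / 1215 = 295.05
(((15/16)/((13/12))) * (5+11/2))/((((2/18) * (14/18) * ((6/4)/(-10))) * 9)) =-2025/26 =-77.88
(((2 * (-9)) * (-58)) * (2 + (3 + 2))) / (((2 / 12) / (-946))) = -41480208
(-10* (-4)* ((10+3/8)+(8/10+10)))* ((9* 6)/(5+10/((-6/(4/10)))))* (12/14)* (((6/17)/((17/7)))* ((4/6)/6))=548856/3757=146.09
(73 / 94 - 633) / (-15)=59429 / 1410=42.15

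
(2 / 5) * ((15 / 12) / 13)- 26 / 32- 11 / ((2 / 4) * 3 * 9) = -8923 / 5616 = -1.59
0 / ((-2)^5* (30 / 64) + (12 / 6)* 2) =0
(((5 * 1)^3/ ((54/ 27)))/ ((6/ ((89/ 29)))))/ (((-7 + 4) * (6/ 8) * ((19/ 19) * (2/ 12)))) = -85.25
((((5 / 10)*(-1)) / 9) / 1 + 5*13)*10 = 5845 / 9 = 649.44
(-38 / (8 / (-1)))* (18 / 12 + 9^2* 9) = 27759 / 8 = 3469.88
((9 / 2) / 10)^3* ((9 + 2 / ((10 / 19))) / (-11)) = -729 / 6875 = -0.11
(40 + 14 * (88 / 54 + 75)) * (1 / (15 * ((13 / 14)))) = 79.89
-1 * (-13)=13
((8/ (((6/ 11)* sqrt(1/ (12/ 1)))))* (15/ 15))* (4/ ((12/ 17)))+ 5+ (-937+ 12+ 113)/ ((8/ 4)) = -401+ 1496* sqrt(3)/ 9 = -113.09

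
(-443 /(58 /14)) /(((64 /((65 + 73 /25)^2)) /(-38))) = 42468874119 /145000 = 292888.79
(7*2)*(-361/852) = -2527/426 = -5.93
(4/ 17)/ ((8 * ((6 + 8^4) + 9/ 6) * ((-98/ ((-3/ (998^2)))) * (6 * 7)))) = 1/ 190655153408272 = 0.00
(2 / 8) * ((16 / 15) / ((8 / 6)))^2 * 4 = 16 / 25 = 0.64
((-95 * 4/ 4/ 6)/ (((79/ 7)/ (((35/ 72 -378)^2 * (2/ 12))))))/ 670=-98261299213/ 1975601664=-49.74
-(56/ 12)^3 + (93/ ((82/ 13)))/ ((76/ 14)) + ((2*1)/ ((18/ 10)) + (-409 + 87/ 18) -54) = -46774801/ 84132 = -555.97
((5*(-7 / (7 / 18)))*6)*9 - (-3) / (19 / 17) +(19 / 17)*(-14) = -1573967 / 323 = -4872.96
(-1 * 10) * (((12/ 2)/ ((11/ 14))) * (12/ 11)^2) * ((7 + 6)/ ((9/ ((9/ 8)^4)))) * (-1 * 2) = 8955765/ 21296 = 420.54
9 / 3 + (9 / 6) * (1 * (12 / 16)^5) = 6873 / 2048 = 3.36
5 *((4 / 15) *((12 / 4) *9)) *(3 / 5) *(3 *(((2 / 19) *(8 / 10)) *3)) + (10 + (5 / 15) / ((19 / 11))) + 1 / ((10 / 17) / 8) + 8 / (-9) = 167899 / 4275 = 39.27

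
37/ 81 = 0.46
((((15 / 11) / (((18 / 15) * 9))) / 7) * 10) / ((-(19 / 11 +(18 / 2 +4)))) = -125 / 10206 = -0.01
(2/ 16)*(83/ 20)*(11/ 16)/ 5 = 913/ 12800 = 0.07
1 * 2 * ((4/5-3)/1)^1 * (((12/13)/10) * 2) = -264/325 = -0.81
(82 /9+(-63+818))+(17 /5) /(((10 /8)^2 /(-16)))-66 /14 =5706074 /7875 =724.58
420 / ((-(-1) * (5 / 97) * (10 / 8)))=32592 / 5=6518.40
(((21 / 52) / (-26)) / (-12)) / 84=0.00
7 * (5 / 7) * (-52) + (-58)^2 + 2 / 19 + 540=69238 / 19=3644.11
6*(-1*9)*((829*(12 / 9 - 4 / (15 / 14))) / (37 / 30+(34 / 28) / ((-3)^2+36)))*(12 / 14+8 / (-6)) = -16115760 / 397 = -40593.85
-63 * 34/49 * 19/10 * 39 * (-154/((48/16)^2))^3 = 16228419.61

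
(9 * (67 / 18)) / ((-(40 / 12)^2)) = -603 / 200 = -3.02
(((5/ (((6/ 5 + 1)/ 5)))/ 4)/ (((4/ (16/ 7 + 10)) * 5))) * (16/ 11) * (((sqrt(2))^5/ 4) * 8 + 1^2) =2150/ 847 + 17200 * sqrt(2)/ 847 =31.26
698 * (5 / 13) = 3490 / 13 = 268.46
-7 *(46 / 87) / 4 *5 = -4.63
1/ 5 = 0.20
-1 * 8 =-8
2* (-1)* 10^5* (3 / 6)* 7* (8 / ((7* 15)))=-160000 / 3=-53333.33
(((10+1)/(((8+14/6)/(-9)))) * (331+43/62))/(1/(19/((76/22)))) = -67185855/3844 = -17478.11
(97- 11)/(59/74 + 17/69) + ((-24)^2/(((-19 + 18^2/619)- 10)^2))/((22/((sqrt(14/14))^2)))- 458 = -6840409090797082/18213575670851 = -375.57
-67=-67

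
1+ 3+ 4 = 8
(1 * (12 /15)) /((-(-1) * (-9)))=-4 /45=-0.09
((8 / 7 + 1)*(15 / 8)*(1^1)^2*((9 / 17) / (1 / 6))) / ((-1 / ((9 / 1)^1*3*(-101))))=16566525 / 476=34803.62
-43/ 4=-10.75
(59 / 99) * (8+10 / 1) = 118 / 11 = 10.73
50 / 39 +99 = 3911 / 39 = 100.28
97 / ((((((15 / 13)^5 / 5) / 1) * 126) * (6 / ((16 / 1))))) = 144061684 / 28704375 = 5.02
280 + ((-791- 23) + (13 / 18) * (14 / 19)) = -91223 / 171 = -533.47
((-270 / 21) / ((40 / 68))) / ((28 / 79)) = -12087 / 196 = -61.67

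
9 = 9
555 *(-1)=-555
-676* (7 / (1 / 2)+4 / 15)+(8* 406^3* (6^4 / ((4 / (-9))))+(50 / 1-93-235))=-1561189458370.27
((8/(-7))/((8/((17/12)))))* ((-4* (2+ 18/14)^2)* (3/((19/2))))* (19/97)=17986/33271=0.54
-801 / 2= -400.50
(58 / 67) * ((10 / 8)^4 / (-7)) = -18125 / 60032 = -0.30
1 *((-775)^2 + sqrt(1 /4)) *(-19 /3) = -7607923 /2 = -3803961.50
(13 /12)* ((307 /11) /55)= 3991 /7260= 0.55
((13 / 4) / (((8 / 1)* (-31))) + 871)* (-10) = -4320095 / 496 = -8709.87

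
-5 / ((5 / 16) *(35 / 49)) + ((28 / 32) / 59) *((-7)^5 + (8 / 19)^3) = -4397348711 / 16187240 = -271.66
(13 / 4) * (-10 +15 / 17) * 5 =-10075 / 68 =-148.16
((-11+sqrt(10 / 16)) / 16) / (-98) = 11 / 1568-sqrt(10) / 6272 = 0.01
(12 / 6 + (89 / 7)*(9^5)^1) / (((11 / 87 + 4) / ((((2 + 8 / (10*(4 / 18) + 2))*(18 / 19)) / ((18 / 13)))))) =439843355250 / 907193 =484839.89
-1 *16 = -16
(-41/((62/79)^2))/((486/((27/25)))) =-255881/1729800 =-0.15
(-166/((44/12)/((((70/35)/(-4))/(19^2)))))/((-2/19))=-249/418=-0.60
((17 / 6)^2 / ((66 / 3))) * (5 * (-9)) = -1445 / 88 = -16.42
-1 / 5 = -0.20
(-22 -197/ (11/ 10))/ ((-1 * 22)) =1106/ 121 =9.14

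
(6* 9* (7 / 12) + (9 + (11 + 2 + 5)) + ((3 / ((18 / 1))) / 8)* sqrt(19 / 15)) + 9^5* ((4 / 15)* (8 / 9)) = sqrt(285) / 720 + 140553 / 10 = 14055.32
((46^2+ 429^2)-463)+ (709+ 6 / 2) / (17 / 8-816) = 1209047938 / 6511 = 185693.13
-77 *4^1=-308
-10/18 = -5/9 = -0.56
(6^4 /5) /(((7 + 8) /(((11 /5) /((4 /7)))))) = 8316 /125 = 66.53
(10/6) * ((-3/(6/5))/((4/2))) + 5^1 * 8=455/12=37.92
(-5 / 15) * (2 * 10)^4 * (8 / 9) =-1280000 / 27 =-47407.41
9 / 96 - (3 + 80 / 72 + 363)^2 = -349325069 / 2592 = -134770.47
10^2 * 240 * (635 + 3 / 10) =15247200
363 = 363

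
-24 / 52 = -6 / 13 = -0.46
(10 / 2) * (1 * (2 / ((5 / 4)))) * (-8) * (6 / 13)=-384 / 13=-29.54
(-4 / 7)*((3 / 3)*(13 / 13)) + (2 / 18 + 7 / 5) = 296 / 315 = 0.94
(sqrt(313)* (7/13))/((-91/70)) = -70* sqrt(313)/169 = -7.33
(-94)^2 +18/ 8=35353/ 4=8838.25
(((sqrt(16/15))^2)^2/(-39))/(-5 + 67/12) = -1024/20475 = -0.05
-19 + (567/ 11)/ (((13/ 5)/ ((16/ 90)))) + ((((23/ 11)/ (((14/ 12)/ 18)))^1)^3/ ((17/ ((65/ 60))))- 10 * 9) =205212239915/ 100893793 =2033.94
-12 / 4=-3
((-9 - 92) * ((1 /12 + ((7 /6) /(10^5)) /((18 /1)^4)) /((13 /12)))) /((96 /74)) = -19614765626159 /3275251200000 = -5.99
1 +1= 2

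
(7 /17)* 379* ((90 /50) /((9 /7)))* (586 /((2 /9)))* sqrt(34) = 48971727* sqrt(34) /85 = 3359432.76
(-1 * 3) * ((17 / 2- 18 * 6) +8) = 549 / 2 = 274.50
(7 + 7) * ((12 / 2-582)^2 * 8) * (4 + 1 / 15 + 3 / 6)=848461824 / 5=169692364.80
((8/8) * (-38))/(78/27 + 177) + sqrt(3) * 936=-342/1619 + 936 * sqrt(3)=1620.99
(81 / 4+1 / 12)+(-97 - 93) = -509 / 3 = -169.67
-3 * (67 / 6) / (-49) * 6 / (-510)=-67 / 8330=-0.01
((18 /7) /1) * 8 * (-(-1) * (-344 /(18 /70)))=-27520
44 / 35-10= -306 / 35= -8.74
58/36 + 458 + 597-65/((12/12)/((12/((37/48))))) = 29783/666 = 44.72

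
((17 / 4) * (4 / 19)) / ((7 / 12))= 204 / 133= 1.53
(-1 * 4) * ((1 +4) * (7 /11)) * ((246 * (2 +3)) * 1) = -172200 /11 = -15654.55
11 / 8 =1.38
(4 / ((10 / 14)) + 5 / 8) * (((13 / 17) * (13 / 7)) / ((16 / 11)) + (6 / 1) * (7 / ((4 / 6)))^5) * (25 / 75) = 30254037757 / 19040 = 1588972.57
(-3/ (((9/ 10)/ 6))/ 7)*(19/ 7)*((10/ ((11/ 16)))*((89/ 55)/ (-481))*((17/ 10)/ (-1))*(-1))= 0.65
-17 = -17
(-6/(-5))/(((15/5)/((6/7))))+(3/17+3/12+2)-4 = -2929/2380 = -1.23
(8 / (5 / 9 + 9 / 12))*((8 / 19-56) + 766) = 3887424 / 893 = 4353.22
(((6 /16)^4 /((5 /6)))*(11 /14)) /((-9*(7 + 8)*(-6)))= 0.00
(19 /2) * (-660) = -6270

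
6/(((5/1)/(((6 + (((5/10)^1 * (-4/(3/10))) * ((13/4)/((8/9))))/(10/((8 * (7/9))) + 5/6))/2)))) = -2.39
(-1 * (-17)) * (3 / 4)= 51 / 4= 12.75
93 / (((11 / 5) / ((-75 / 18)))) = -3875 / 22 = -176.14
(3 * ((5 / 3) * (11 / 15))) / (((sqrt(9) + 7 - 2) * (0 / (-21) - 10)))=-11 / 240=-0.05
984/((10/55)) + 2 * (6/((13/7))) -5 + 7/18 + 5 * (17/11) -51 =13823867/2574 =5370.58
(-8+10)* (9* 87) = 1566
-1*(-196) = 196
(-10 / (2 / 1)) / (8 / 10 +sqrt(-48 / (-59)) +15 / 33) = -373175 / 45233 +60500 * sqrt(177) / 135699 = -2.32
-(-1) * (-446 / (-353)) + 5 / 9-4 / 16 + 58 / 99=301225 / 139788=2.15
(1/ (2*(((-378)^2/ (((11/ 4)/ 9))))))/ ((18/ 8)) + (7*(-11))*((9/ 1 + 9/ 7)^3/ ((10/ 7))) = -6788295714761/ 115736040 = -58653.26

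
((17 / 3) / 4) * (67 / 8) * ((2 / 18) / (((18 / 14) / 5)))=39865 / 7776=5.13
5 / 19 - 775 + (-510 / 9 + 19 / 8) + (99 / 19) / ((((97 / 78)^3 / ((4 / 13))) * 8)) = -344980796149 / 416178888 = -828.92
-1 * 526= -526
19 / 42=0.45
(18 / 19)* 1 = 18 / 19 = 0.95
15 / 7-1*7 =-34 / 7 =-4.86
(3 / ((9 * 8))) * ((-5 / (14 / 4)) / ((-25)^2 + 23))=-5 / 54432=-0.00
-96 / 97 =-0.99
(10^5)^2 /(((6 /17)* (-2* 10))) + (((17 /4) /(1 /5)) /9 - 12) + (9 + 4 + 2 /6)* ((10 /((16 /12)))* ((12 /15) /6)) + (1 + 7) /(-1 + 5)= -50999999795 /36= -1416666660.97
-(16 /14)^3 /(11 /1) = -512 /3773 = -0.14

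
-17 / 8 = -2.12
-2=-2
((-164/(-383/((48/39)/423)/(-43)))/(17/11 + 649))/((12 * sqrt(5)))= -77572 * sqrt(5)/56517649695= -0.00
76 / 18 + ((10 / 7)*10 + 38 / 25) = 31544 / 1575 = 20.03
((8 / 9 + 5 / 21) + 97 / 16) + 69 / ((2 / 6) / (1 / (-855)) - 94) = 2677061 / 382032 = 7.01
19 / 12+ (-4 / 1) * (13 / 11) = -415 / 132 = -3.14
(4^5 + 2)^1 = 1026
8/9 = 0.89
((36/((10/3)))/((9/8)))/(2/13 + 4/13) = 104/5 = 20.80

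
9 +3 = 12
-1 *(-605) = 605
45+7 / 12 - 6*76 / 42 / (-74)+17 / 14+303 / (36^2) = 5278667 / 111888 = 47.18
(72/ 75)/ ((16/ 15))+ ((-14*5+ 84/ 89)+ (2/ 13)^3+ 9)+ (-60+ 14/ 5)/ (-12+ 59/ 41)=-45496323473/ 846657890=-53.74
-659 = -659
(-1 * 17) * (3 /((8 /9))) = -459 /8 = -57.38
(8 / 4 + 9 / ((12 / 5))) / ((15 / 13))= 299 / 60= 4.98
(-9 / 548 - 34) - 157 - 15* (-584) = 4695803 / 548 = 8568.98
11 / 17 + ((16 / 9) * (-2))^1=-2.91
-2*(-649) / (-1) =-1298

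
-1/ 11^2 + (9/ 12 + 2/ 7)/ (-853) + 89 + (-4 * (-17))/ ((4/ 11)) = 797602671/ 2889964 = 275.99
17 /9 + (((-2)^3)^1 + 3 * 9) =188 /9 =20.89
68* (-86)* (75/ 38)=-11542.11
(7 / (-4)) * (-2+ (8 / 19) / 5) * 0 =0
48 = 48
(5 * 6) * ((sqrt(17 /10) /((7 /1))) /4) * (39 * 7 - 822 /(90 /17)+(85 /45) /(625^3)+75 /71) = 4632971191708 * sqrt(170) /364013671875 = 165.95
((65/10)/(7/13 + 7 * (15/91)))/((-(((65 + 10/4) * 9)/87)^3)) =-0.01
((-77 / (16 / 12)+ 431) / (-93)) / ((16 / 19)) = -28367 / 5952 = -4.77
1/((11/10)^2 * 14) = 50/847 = 0.06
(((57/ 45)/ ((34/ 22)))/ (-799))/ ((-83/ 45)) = 0.00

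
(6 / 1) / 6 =1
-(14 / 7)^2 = -4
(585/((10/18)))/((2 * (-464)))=-1053/928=-1.13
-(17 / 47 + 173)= -8148 / 47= -173.36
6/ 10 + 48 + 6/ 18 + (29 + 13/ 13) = 1184/ 15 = 78.93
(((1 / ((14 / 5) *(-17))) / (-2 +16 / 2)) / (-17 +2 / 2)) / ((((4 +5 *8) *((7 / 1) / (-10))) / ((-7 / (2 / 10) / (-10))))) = -25 / 1005312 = -0.00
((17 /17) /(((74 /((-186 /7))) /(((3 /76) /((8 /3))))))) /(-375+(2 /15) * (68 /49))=87885 /6197400544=0.00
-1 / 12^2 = -1 / 144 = -0.01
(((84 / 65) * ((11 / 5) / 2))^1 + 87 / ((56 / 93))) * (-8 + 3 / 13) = -1133.56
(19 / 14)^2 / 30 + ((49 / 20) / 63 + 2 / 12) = 4709 / 17640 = 0.27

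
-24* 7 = -168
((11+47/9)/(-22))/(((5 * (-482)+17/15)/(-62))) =-22630/1192389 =-0.02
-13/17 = -0.76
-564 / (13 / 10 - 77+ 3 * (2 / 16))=22560 / 3013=7.49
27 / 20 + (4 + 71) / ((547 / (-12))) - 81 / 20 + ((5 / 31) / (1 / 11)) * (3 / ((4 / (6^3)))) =48000861 / 169570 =283.07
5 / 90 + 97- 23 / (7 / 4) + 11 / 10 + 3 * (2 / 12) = 85.51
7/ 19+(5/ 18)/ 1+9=3299/ 342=9.65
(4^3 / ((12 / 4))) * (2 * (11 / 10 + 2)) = 1984 / 15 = 132.27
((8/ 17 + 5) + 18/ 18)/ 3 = 2.16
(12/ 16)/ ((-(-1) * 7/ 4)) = 3/ 7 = 0.43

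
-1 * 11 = -11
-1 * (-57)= 57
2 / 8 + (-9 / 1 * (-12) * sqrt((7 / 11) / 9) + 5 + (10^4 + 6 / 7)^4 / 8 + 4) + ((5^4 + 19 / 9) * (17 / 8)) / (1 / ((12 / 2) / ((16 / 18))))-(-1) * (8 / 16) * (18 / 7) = 36 * sqrt(77) / 11 + 24018233058633462027 / 19208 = 1250428626542795.38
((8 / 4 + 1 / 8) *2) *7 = 29.75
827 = 827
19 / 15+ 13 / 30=17 / 10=1.70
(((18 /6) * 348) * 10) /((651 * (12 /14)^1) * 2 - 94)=5220 /511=10.22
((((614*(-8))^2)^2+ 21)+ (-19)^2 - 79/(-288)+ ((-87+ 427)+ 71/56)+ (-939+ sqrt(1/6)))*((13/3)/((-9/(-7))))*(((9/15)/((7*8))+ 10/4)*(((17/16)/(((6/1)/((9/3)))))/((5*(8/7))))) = 1087541*sqrt(6)/8294400+ 182335637165727684022319/398131200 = 457978769726481.65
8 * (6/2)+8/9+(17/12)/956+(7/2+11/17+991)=596795339/585072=1020.04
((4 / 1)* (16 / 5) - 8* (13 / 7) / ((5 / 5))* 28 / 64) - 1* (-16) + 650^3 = 2746250223 / 10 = 274625022.30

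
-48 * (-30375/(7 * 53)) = 1458000/371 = 3929.92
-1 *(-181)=181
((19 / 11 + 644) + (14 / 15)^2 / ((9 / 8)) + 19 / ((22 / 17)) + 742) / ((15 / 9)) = 62511821 / 74250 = 841.91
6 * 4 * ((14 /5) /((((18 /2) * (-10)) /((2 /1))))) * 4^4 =-28672 /75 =-382.29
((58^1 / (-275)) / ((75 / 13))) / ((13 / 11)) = -58 / 1875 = -0.03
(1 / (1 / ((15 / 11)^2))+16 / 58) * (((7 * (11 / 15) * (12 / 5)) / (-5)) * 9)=-1888236 / 39875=-47.35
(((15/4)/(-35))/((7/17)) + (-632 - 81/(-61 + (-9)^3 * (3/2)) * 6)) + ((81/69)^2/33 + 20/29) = -48198100862117/76370627564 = -631.11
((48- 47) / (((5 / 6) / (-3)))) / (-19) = 0.19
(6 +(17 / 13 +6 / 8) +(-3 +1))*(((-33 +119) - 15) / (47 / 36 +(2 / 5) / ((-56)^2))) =394518600 / 1197677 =329.40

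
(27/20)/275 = 27/5500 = 0.00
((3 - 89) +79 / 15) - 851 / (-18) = -3011 / 90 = -33.46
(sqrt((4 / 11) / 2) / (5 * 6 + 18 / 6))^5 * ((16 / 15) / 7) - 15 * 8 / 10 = -12 + 64 * sqrt(22) / 5469366848715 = -12.00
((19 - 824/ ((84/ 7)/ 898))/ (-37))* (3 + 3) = 369862/ 37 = 9996.27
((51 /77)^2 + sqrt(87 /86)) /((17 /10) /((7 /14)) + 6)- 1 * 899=-250505032 /278663 + 5 * sqrt(7482) /4042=-898.85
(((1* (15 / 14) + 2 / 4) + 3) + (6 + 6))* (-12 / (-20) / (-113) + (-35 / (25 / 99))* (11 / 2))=-9992298 / 791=-12632.49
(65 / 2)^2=4225 / 4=1056.25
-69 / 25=-2.76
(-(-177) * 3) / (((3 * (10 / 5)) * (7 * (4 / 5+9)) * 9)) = 295 / 2058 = 0.14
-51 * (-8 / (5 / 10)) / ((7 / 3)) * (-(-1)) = 2448 / 7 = 349.71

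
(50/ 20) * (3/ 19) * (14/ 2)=105/ 38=2.76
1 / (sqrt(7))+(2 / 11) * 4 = sqrt(7) / 7+8 / 11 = 1.11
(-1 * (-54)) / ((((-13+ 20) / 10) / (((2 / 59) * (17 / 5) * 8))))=71.13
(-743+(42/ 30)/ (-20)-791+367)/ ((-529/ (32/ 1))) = 933656/ 13225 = 70.60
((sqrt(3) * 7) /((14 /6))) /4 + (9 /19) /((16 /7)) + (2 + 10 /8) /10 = 809 /1520 + 3 * sqrt(3) /4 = 1.83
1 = 1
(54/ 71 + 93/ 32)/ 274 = 8331/ 622528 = 0.01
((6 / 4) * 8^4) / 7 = 6144 / 7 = 877.71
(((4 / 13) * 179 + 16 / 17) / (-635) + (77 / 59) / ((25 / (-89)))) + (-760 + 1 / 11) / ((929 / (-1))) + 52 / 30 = -2770584193472 / 1269163778025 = -2.18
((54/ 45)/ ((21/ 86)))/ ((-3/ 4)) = -688/ 105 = -6.55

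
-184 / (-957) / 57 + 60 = 3273124 / 54549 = 60.00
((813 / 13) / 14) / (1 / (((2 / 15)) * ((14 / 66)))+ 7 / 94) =38211 / 303082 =0.13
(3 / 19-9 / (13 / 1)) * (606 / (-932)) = 19998 / 57551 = 0.35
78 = 78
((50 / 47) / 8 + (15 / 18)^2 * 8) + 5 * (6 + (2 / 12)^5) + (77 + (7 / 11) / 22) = 4984632571 / 44222112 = 112.72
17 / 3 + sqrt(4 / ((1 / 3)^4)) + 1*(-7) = 50 / 3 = 16.67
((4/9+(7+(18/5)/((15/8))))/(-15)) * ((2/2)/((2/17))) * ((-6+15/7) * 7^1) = 35819/250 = 143.28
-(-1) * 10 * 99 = 990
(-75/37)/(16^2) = -0.01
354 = 354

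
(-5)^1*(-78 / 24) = 65 / 4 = 16.25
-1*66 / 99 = -2 / 3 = -0.67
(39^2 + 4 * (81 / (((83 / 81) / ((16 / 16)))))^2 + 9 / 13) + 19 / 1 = 2376409273 / 89557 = 26535.16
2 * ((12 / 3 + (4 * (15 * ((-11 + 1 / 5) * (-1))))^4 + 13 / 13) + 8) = 352638738458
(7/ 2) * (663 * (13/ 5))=60333/ 10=6033.30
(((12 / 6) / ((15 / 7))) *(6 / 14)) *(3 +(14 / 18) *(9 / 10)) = 37 / 25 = 1.48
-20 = -20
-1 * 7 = -7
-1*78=-78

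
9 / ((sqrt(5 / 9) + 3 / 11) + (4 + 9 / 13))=1644786 / 886931-552123 * sqrt(5) / 4434655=1.58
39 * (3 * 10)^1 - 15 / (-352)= 411855 / 352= 1170.04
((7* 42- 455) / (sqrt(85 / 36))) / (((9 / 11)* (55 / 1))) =-322* sqrt(85) / 1275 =-2.33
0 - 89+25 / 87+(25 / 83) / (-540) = -23061529 / 259956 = -88.71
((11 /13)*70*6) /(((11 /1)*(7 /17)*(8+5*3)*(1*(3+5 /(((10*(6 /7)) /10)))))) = 0.39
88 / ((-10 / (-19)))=836 / 5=167.20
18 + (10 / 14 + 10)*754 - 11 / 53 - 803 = 2705838 / 371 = 7293.36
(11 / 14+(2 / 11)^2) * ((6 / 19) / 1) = 219 / 847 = 0.26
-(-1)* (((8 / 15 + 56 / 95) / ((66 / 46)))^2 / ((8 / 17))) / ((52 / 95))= 2.38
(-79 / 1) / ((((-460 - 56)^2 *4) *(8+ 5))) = -79 / 13845312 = -0.00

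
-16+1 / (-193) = -3089 / 193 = -16.01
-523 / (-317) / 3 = 523 / 951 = 0.55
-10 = -10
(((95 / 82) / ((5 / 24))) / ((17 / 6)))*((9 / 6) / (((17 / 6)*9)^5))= 2432 / 8906762961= 0.00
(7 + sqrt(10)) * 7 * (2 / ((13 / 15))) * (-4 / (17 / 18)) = -105840 / 221 - 15120 * sqrt(10) / 221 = -695.27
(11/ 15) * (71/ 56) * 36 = 2343/ 70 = 33.47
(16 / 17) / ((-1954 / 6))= -48 / 16609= -0.00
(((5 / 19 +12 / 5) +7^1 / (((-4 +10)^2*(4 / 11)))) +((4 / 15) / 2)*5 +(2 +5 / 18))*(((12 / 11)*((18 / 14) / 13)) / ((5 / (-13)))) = -252081 / 146300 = -1.72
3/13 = 0.23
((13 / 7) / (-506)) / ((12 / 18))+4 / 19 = 27595 / 134596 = 0.21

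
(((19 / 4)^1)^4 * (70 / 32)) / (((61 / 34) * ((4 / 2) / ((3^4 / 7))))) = 897260085 / 249856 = 3591.11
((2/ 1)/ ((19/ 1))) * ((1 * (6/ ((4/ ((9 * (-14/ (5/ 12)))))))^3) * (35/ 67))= -163326699648/ 31825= -5132025.13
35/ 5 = 7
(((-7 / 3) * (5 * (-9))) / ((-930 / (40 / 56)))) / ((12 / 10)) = -25 / 372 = -0.07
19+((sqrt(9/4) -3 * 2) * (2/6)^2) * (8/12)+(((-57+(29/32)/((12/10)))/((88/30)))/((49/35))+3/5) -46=-11954137/295680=-40.43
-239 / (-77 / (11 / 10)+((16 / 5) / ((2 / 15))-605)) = 0.37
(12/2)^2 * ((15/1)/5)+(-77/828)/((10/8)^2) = 558592/5175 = 107.94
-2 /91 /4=-1 /182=-0.01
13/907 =0.01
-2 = -2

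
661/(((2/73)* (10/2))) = 48253/10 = 4825.30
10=10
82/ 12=41/ 6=6.83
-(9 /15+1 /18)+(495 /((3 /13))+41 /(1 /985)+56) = 3832681 /90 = 42585.34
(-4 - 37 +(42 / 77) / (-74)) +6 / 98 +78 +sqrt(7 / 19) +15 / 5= sqrt(133) / 19 +798794 / 19943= 40.66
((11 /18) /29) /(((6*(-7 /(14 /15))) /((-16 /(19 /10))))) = 176 /44631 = 0.00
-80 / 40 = -2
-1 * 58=-58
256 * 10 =2560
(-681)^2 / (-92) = -463761 / 92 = -5040.88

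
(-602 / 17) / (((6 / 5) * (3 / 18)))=-3010 / 17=-177.06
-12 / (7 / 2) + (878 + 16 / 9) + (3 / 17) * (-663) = 47839 / 63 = 759.35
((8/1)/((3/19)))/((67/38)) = 28.74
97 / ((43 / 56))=5432 / 43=126.33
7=7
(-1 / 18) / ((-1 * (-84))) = -1 / 1512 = -0.00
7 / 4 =1.75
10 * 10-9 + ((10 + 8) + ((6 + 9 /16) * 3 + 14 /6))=6289 /48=131.02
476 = 476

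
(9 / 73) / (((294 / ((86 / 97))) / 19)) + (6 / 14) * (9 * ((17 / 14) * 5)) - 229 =-142656005 / 693938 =-205.57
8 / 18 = 4 / 9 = 0.44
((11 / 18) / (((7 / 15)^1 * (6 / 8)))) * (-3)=-110 / 21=-5.24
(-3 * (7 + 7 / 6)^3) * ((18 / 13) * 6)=-352947 / 26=-13574.88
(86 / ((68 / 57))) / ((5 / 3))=7353 / 170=43.25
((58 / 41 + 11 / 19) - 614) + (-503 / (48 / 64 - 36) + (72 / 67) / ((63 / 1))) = -30791234213 / 51514491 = -597.72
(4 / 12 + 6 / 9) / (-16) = -0.06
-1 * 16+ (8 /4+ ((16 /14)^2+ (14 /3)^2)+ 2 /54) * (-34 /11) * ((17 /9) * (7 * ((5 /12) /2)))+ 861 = 141704965 /224532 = 631.11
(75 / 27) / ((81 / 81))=25 / 9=2.78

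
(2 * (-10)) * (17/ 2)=-170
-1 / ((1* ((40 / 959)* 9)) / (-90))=959 / 4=239.75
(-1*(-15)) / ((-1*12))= -5 / 4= -1.25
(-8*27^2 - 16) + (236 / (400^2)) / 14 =-3274879941 / 560000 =-5848.00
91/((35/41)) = 533/5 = 106.60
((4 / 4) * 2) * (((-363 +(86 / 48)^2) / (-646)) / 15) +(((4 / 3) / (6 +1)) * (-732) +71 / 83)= -224563252061 / 1621408320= -138.50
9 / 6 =3 / 2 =1.50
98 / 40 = 49 / 20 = 2.45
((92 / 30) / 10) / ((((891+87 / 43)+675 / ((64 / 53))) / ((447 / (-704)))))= -147361 / 1098879375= -0.00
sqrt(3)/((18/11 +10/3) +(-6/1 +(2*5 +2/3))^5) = 2673*sqrt(3)/5929348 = 0.00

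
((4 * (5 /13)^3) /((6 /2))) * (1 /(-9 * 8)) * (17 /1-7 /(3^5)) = -0.02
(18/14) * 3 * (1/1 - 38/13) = -675/91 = -7.42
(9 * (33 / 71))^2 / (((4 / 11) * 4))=970299 / 80656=12.03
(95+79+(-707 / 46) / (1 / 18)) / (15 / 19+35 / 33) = -1480347 / 26680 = -55.49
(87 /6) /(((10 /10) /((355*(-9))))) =-92655 /2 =-46327.50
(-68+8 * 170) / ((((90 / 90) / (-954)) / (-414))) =510283152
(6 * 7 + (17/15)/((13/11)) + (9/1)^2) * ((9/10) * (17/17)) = 36258/325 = 111.56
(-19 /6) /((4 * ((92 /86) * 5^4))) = -817 /690000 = -0.00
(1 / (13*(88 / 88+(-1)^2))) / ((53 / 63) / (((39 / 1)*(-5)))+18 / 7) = 945 / 63074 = 0.01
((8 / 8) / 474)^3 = 0.00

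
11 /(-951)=-11 /951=-0.01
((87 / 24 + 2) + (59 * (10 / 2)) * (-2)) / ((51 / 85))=-23375 / 24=-973.96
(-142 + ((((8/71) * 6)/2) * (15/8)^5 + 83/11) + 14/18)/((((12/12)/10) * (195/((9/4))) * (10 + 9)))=-3623124569/4740882432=-0.76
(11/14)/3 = 11/42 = 0.26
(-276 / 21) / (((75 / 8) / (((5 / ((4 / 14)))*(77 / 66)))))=-1288 / 45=-28.62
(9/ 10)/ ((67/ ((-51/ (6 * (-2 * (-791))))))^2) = 2601/ 449389121440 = 0.00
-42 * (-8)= 336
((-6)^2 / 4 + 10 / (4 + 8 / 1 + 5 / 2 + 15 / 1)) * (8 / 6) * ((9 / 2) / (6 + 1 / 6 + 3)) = 19836 / 3245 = 6.11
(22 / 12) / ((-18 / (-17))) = 187 / 108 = 1.73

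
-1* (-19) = 19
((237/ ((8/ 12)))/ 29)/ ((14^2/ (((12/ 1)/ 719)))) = 2133/ 2043398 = 0.00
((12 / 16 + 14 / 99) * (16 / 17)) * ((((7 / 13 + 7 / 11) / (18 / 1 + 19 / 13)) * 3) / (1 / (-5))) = -395360 / 520421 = -0.76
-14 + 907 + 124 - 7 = 1010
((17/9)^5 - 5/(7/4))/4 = 5.30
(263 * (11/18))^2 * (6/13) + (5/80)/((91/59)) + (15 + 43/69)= 10794013063/904176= 11937.96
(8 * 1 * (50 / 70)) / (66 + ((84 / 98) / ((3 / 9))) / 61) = 61 / 705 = 0.09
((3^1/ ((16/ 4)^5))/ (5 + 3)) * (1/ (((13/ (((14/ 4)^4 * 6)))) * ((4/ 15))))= 324135/ 3407872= 0.10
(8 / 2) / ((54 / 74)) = 148 / 27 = 5.48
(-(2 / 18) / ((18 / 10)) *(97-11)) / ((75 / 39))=-1118 / 405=-2.76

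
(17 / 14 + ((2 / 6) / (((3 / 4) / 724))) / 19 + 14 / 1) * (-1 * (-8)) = 307868 / 1197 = 257.20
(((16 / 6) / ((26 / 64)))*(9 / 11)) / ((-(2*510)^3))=-4 / 790378875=-0.00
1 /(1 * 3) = 1 /3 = 0.33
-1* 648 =-648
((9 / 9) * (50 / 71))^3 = 125000 / 357911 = 0.35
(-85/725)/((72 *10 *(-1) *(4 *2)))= 17/835200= 0.00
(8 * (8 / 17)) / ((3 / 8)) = 512 / 51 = 10.04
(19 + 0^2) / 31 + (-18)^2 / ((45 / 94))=104999 / 155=677.41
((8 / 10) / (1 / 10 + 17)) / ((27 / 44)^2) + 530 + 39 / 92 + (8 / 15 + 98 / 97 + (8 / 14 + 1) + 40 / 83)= 1726190135246161 / 3231687340980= 534.15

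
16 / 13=1.23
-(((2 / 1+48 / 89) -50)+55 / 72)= 299233 / 6408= 46.70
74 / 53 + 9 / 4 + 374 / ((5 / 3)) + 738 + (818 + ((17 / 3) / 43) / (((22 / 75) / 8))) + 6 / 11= 81505507 / 45580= 1788.19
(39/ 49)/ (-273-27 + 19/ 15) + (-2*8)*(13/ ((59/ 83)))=-3790673731/ 12954571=-292.61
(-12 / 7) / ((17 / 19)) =-228 / 119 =-1.92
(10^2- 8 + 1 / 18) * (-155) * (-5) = 1284175 / 18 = 71343.06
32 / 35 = 0.91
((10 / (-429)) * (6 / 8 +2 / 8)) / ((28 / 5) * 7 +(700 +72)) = -0.00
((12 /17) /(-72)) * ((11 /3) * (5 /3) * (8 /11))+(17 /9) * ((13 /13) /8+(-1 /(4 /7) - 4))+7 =-13471 /3672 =-3.67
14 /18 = 7 /9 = 0.78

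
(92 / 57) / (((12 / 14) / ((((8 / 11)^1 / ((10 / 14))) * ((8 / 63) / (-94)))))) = -10304 / 3978315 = -0.00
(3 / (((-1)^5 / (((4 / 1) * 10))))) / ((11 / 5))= -600 / 11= -54.55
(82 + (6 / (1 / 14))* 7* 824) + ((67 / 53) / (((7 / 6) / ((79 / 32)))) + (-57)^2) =2895851927 / 5936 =487845.68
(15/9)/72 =5/216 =0.02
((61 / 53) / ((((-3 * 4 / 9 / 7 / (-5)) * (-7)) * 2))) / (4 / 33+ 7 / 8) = -30195 / 13939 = -2.17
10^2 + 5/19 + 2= 1943/19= 102.26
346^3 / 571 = 72542.44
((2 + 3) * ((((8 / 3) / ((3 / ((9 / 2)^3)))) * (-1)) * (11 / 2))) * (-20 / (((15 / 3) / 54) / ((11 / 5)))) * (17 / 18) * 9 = 8997318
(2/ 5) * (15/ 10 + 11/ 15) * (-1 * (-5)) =67/ 15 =4.47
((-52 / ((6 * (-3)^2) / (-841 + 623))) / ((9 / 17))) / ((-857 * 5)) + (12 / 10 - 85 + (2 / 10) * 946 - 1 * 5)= 104445646 / 1041255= 100.31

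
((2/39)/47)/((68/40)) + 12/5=374032/155805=2.40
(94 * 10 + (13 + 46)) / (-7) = -999 / 7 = -142.71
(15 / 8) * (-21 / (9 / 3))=-13.12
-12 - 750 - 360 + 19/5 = -5591/5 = -1118.20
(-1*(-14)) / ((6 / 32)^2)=3584 / 9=398.22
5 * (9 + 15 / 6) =115 / 2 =57.50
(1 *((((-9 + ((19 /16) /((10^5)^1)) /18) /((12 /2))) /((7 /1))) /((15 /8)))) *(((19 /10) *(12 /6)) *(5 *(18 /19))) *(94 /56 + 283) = -688694349517 /1176000000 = -585.62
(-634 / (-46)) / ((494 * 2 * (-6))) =-317 / 136344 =-0.00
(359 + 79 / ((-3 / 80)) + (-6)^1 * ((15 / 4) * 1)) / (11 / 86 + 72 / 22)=-5023733 / 9651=-520.54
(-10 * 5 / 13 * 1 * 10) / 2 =-250 / 13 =-19.23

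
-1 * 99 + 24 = -75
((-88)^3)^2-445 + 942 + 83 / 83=464404087282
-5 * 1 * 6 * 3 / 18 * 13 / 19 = -65 / 19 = -3.42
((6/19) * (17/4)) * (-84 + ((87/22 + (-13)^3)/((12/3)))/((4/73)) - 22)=-181526493/13376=-13571.06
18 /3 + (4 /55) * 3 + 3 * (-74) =-11868 /55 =-215.78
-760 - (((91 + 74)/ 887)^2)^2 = -470444890314985/ 619005459361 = -760.00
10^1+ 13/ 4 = 53/ 4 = 13.25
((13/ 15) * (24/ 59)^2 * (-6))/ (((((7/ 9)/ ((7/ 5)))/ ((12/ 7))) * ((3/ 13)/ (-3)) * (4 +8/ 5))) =5256576/ 852845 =6.16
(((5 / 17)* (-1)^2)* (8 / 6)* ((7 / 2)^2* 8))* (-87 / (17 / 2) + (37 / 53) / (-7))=-18251240 / 45951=-397.19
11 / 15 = 0.73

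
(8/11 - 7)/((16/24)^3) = -21.17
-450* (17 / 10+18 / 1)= -8865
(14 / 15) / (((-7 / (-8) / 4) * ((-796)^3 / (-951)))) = 317 / 39402995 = 0.00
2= 2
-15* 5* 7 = -525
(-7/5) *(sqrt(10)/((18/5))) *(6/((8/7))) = -49 *sqrt(10)/24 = -6.46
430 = 430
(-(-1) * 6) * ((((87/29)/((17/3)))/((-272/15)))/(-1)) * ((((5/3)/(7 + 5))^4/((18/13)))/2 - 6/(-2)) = 907033265/1725898752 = 0.53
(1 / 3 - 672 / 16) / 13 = -125 / 39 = -3.21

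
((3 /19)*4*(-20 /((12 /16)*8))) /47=-40 /893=-0.04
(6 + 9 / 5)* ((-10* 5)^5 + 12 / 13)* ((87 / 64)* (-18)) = 2385703117953 / 40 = 59642577948.82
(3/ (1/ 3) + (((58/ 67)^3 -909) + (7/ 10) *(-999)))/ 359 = -4808151539/ 1079739170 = -4.45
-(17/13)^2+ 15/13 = -94/169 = -0.56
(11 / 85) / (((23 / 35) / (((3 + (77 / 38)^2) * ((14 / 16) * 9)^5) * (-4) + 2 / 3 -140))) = -2352744142120141 / 13875707904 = -169558.49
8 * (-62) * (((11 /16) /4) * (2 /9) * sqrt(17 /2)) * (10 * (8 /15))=-1364 * sqrt(34) /27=-294.57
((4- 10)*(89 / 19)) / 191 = -0.15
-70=-70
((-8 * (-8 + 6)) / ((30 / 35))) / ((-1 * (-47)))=56 / 141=0.40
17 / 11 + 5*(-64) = -3503 / 11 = -318.45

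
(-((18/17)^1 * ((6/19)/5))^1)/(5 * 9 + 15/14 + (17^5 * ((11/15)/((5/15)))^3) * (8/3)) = -113400/68366556159017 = -0.00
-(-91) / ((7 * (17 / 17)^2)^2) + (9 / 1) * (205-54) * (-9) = -85604 / 7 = -12229.14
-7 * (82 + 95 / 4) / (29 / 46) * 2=-68103 / 29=-2348.38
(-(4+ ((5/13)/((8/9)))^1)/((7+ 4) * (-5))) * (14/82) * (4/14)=461/117260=0.00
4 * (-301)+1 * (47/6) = -7177/6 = -1196.17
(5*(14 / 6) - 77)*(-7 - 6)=2548 / 3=849.33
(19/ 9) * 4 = 76/ 9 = 8.44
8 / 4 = 2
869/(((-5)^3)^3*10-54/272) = -118184/2656250027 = -0.00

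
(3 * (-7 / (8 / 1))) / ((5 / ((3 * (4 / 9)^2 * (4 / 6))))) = -28 / 135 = -0.21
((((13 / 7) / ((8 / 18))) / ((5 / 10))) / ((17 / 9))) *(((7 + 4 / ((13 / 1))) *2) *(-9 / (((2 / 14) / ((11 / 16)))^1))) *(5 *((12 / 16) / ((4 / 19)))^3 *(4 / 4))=-705404766825 / 1114112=-633154.27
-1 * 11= -11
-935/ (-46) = 935/ 46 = 20.33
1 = 1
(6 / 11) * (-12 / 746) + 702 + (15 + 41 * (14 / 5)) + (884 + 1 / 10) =70403017 / 41030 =1715.89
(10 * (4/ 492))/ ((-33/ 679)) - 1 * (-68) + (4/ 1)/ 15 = 1351522/ 20295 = 66.59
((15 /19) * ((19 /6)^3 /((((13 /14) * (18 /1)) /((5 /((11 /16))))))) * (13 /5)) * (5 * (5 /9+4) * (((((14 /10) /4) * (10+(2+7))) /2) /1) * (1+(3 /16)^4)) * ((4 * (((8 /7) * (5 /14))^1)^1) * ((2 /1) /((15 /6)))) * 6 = 16853.97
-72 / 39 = -24 / 13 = -1.85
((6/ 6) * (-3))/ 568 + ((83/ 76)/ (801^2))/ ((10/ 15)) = -6092263/ 1154026332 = -0.01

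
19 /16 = 1.19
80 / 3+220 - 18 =686 / 3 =228.67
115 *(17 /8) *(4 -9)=-9775 /8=-1221.88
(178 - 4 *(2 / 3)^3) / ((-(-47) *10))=2387 / 6345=0.38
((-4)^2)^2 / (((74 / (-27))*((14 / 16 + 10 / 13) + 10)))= -359424 / 44807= -8.02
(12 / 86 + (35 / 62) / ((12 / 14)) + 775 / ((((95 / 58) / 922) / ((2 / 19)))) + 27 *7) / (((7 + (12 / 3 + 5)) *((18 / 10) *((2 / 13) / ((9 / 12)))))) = 17307592232515 / 2217429504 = 7805.25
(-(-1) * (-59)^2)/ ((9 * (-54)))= -3481/ 486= -7.16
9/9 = 1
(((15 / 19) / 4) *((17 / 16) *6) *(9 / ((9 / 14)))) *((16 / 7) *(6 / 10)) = 459 / 19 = 24.16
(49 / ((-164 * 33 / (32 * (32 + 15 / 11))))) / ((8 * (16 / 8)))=-17983 / 29766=-0.60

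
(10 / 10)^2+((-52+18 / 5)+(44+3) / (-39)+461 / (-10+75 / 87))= -204745 / 2067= -99.05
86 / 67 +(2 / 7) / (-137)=82340 / 64253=1.28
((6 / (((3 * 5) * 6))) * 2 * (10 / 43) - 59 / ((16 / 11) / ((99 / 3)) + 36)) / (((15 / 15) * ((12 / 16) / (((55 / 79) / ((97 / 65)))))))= -9689883775 / 9700415451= -1.00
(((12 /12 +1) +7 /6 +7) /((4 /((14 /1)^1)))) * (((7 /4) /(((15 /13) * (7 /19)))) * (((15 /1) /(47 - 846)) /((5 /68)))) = -105469 /2820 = -37.40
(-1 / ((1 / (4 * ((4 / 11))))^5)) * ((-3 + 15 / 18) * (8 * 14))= 763363328 / 483153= 1579.96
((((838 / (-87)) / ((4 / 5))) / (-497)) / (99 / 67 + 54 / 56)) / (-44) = -140365 / 622530414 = -0.00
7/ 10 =0.70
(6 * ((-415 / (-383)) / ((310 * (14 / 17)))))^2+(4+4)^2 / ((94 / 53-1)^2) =4967196647028193 / 46445615270404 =106.95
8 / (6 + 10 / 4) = 16 / 17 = 0.94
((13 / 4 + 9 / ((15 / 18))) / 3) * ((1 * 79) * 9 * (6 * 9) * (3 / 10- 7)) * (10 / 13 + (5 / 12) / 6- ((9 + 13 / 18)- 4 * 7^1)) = -239515644321 / 10400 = -23030350.42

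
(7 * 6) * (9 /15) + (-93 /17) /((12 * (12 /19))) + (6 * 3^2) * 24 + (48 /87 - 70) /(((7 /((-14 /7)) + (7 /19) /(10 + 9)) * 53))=392740493107 /297338160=1320.85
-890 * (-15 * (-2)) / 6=-4450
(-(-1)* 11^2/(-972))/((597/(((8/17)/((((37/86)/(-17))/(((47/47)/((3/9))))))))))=20812/1789209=0.01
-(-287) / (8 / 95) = 27265 / 8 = 3408.12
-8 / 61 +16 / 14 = 432 / 427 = 1.01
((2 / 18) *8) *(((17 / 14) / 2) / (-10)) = -17 / 315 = -0.05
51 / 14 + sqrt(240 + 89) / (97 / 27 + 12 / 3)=6.03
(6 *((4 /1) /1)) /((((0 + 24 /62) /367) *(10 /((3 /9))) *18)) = 11377 /270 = 42.14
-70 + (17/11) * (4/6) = -2276/33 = -68.97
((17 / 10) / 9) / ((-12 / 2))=-0.03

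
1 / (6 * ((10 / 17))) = 17 / 60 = 0.28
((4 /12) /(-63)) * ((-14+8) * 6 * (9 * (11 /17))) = 132 /119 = 1.11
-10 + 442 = 432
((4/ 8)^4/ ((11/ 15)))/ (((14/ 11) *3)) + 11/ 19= 0.60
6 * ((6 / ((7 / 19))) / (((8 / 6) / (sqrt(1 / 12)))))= 171 * sqrt(3) / 14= 21.16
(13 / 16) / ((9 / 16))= 13 / 9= 1.44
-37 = -37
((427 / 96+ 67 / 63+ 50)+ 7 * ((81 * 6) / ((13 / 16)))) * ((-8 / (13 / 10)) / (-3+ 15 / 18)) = 555948775 / 46137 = 12049.96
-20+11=-9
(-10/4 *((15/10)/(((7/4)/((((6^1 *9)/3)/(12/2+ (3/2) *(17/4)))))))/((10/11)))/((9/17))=-136/21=-6.48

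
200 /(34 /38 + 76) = 3800 /1461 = 2.60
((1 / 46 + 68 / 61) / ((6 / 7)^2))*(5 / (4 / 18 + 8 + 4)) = 156261 / 246928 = 0.63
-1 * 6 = -6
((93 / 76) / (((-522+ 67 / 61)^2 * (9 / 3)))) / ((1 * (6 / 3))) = 3721 / 4950545000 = 0.00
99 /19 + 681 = 13038 /19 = 686.21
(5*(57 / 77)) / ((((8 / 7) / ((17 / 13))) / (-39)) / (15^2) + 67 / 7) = 3270375 / 8456987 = 0.39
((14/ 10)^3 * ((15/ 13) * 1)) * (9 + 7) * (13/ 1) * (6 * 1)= 3951.36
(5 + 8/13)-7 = -18/13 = -1.38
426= 426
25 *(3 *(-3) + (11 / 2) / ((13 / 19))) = -625 / 26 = -24.04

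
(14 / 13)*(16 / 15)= 224 / 195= 1.15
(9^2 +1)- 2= 80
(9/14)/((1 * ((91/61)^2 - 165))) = -33489/8479576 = -0.00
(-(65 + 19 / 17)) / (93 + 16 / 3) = -3372 / 5015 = -0.67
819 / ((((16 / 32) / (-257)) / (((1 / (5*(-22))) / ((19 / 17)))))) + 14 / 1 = 3438.13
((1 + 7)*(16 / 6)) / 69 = 64 / 207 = 0.31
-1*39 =-39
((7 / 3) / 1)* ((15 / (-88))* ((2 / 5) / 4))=-7 / 176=-0.04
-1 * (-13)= 13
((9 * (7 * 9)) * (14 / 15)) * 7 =3704.40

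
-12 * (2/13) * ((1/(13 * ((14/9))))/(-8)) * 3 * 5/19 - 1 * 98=-4405087/44954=-97.99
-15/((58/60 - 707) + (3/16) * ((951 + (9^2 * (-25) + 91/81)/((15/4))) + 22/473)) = 4179600/175238351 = 0.02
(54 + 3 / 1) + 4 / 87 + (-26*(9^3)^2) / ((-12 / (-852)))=-85350482519 / 87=-981040028.95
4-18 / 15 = 14 / 5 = 2.80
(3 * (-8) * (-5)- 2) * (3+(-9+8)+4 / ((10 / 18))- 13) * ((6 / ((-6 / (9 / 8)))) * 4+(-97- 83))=413649 / 5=82729.80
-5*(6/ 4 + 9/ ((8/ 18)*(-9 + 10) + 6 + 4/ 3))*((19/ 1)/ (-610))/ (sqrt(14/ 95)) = 1767*sqrt(1330)/ 59780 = 1.08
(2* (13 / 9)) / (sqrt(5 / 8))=52* sqrt(10) / 45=3.65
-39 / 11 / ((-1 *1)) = 39 / 11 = 3.55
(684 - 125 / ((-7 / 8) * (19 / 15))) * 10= 1059720 / 133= 7967.82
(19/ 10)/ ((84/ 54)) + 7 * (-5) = -4729/ 140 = -33.78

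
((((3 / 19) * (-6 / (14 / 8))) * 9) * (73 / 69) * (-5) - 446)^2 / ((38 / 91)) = 10740882130394 / 25398877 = 422888.07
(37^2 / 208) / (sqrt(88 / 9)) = 4107*sqrt(22) / 9152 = 2.10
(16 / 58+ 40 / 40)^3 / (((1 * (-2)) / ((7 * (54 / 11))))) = -9573417 / 268279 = -35.68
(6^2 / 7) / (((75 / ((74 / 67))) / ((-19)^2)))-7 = 238493 / 11725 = 20.34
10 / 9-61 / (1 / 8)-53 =-4859 / 9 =-539.89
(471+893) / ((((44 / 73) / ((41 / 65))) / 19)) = 1762877 / 65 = 27121.18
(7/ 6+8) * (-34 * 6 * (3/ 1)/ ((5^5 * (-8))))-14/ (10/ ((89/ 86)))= -131627/ 107500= -1.22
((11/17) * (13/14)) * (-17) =-143/14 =-10.21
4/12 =1/3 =0.33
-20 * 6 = -120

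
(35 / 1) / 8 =4.38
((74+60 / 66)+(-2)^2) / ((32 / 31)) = 6727 / 88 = 76.44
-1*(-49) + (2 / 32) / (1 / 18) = 401 / 8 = 50.12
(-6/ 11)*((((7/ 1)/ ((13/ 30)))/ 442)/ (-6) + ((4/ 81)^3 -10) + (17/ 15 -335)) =5250350566051/ 27991883205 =187.57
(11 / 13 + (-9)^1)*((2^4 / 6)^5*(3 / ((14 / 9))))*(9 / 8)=-217088 / 91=-2385.58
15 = 15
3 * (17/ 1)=51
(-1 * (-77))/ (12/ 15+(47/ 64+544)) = 24640/ 174571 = 0.14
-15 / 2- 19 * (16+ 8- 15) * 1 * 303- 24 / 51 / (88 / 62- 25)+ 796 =-1268162427 / 24854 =-51024.48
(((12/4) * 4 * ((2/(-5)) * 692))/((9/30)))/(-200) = 1384/25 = 55.36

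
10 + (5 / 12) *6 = 25 / 2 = 12.50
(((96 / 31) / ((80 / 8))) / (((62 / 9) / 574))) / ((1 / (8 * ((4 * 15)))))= 11902464 / 961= 12385.50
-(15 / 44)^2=-225 / 1936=-0.12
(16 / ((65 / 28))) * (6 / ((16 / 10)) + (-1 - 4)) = -112 / 13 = -8.62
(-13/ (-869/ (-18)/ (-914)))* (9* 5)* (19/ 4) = 45715995/ 869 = 52607.59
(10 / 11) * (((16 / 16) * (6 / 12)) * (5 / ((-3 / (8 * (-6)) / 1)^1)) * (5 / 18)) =1000 / 99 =10.10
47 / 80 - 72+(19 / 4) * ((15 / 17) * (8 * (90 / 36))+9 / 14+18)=961183 / 9520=100.96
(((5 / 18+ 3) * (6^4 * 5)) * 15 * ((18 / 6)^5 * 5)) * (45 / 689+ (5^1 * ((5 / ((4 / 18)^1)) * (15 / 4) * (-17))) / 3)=-637589069341875 / 689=-925383264647.13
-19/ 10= -1.90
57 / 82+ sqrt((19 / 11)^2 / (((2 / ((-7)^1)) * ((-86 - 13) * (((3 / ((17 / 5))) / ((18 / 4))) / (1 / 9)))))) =19 * sqrt(19635) / 10890+ 57 / 82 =0.94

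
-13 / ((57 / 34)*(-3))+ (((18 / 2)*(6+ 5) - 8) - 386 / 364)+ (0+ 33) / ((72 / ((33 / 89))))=1027000189 / 11079432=92.69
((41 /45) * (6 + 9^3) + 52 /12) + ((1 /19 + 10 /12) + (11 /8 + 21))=317951 /456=697.26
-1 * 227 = -227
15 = 15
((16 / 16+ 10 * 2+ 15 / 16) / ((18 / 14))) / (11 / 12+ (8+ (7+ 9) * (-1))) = -819 / 340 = -2.41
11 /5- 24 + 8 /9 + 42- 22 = -41 /45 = -0.91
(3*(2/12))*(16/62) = 4/31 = 0.13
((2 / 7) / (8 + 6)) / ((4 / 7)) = 1 / 28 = 0.04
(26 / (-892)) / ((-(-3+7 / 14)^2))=26 / 5575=0.00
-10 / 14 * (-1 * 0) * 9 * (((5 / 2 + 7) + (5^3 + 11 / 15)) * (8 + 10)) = 0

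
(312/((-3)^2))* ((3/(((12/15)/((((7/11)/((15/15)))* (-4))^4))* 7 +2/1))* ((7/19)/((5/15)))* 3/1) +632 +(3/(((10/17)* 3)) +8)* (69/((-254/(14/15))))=22352069376397/28251524650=791.18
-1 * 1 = -1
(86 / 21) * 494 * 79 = 3356236 / 21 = 159820.76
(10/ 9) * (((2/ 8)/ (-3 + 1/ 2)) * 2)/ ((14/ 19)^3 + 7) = -13718/ 456813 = -0.03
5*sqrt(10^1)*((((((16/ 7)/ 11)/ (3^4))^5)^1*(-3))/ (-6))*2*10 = 52428800*sqrt(10)/ 9437972775501534957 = 0.00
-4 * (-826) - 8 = 3296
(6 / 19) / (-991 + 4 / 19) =-2 / 6275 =-0.00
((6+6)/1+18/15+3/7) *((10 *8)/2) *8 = 30528/7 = 4361.14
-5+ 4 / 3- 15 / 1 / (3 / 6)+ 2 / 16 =-805 / 24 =-33.54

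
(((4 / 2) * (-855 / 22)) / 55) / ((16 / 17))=-2907 / 1936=-1.50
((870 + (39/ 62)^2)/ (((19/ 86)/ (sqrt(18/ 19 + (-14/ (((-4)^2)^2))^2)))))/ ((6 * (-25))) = -47956481 * sqrt(5621017)/ 4440588800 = -25.60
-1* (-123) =123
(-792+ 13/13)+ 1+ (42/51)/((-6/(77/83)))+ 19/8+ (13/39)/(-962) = -12831375689/16288584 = -787.75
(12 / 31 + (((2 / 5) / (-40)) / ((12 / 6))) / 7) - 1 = -0.61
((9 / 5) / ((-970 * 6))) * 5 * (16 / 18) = -2 / 1455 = -0.00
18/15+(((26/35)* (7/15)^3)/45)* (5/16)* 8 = 182887/151875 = 1.20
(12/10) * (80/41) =96/41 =2.34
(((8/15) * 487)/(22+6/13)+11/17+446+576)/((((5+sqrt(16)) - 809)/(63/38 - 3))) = 19251829/11096000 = 1.74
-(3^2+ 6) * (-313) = 4695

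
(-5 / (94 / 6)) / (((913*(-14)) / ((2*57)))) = 855 / 300377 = 0.00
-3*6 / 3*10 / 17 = -60 / 17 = -3.53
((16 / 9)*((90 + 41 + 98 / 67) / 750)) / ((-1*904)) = -71 / 204417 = -0.00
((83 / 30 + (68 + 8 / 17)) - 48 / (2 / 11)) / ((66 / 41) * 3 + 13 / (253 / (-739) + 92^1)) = -38.78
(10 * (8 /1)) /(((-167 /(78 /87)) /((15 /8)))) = -3900 /4843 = -0.81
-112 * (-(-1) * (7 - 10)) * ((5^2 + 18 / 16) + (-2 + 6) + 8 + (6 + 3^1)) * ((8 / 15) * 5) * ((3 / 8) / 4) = 7917 / 2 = 3958.50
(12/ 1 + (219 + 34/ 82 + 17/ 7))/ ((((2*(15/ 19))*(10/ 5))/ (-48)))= -5100588/ 1435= -3554.42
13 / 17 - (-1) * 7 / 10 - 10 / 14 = 893 / 1190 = 0.75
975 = 975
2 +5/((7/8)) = 54/7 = 7.71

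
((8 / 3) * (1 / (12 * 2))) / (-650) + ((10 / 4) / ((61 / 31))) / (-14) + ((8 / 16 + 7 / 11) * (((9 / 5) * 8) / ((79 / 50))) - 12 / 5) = 34148925959 / 4341437100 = 7.87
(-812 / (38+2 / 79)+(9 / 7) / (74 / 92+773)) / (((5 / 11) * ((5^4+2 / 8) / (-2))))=39067582312 / 259996894675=0.15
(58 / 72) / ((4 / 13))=377 / 144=2.62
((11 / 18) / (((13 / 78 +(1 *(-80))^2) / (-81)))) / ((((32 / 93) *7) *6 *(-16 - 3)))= 837 / 29715392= 0.00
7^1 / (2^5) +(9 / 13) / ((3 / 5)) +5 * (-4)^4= 533051 / 416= 1281.37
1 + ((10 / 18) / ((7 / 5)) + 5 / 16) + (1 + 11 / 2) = 8275 / 1008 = 8.21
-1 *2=-2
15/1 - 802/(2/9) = -3594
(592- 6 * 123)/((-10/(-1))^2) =-1.46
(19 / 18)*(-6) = -19 / 3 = -6.33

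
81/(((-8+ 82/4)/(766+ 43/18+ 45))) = 131769/25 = 5270.76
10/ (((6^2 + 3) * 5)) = 2/ 39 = 0.05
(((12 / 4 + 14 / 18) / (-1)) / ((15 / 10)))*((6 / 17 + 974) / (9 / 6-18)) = 132512 / 891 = 148.72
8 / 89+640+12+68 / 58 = 1686070 / 2581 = 653.26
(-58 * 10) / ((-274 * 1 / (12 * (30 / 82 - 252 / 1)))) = -35903160 / 5617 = -6391.87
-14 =-14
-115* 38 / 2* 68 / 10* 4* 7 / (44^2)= -52003 / 242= -214.89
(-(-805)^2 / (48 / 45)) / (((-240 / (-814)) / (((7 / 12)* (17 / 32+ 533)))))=-10506856373475 / 16384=-641287620.45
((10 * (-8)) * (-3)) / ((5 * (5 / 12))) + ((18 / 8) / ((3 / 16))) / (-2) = 546 / 5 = 109.20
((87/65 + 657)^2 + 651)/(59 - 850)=-1833905739/3341975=-548.75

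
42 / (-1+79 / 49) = 343 / 5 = 68.60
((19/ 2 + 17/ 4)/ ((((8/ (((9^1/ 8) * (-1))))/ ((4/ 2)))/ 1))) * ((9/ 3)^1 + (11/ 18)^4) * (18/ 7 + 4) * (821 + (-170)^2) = -4130275704995/ 1741824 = -2371235.96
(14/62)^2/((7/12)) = 84/961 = 0.09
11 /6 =1.83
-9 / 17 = -0.53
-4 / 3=-1.33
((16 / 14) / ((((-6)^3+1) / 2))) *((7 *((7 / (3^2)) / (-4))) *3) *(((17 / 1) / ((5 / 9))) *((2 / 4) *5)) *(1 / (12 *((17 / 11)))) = 77 / 430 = 0.18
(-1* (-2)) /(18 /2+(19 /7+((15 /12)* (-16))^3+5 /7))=-14 /55913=-0.00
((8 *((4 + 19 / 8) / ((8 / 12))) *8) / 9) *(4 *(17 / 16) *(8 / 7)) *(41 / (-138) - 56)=-8980964 / 483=-18594.13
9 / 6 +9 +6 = 33 / 2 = 16.50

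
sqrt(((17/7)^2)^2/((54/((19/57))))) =289 * sqrt(2)/882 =0.46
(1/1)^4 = 1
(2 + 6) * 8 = 64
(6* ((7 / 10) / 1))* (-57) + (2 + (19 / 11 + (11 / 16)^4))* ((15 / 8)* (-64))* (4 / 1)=-240568041 / 112640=-2135.72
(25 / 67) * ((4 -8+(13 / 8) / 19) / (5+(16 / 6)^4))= -172125 / 6548312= -0.03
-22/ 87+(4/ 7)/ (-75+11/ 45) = -4601/ 17661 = -0.26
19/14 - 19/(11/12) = -2983/154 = -19.37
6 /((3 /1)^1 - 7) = -3 /2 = -1.50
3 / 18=1 / 6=0.17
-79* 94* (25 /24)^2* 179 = -415391875 /288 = -1442332.90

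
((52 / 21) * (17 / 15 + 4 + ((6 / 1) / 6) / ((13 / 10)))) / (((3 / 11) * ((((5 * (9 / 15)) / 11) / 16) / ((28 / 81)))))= 35653376 / 32805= 1086.83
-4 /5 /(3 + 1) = -1 /5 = -0.20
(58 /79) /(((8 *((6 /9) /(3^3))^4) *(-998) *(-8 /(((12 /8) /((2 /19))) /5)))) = 88.14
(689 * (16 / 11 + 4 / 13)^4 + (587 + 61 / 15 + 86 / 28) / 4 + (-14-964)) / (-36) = -157126501206293 / 972708216480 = -161.54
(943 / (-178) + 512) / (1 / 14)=631351 / 89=7093.83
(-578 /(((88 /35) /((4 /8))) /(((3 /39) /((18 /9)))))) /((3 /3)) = -10115 /2288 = -4.42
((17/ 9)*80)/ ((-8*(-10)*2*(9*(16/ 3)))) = 17/ 864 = 0.02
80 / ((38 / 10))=400 / 19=21.05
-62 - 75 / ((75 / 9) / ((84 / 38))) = -1556 / 19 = -81.89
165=165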